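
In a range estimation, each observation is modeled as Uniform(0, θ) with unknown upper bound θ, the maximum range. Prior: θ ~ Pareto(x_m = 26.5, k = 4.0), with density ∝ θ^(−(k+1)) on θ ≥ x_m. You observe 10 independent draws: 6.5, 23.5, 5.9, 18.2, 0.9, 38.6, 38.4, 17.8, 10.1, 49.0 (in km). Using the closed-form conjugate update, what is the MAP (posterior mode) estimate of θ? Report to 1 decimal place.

49.0

A Pareto(scale x_m, shape k) prior on the upper bound θ of Uniform(0, θ) is conjugate: posterior is Pareto(max(x_m, max xᵢ), k + n).
Sample maximum = 49.0; prior scale x_m = 26.5 → posterior scale = max = 49.0.
Posterior shape = 4.0 + 10 = 14.0.
The Pareto density is decreasing on [x_m, ∞), so the mode is x_m = 49.0.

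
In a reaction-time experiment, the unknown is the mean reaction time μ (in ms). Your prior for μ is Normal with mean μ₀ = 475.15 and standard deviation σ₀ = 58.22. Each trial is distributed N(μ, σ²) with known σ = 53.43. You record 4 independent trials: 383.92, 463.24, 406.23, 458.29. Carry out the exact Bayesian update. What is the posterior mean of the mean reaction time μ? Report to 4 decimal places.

436.1348

For Normal data with known variance σ², a Normal(μ₀, σ₀²) prior on μ is conjugate. Posterior precision = 1/σ₀² + n/σ²; posterior mean is the precision-weighted average of μ₀ and x̄.
Σxᵢ = 383.92 + 463.24 + 406.23 + 458.29 = 1711.68, so n·x̄ = 1711.68.
σ₀² = 58.22² = 3389.5684, σ² = 53.43² = 2854.7649; σ² + n·σ₀² = 2854.7649 + 4·3389.5684 = 16413.0385.
Posterior mean = (μ₀/σ₀² + n·x̄/σ²)/(1/σ₀² + n/σ²) = (σ²·μ₀ + σ₀²·n·x̄)/(σ² + n·σ₀²) = (2854.7649·475.15 + 3389.5684·1711.68)/16413.0385 = 7158297.981147/16413.0385 = 436.1348.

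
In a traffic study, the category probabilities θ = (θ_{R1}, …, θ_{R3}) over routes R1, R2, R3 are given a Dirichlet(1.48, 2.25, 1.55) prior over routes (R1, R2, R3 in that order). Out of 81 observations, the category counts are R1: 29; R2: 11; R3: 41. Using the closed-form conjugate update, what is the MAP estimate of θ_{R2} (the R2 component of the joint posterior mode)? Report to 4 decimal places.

0.1471

The Dirichlet prior is conjugate to the Multinomial likelihood: each posterior αⱼ = prior αⱼ + observed count nⱼ.
Posterior concentration: (30.48, 13.25, 42.55), total = 86.28.
Joint mode component: (α_{R2}−1)/(Σα−K) = 12.25/83.28 = 0.1471.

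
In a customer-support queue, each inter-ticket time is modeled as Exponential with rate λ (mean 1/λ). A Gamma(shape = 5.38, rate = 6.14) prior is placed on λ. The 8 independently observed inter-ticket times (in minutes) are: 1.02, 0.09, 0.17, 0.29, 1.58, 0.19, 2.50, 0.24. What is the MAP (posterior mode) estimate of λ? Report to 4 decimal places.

1.0131

With a Gamma(shape α, rate β) prior on the exponential rate λ, the posterior after n observations with total T = Σxᵢ is Gamma(α+n, β+T).
Sum of observations T = 6.08 minutes; n = 8.
Posterior: Gamma(5.38+8, 6.14+6.08) = Gamma(13.38, 12.22).
Mode = (α−1)/β = 1.0131.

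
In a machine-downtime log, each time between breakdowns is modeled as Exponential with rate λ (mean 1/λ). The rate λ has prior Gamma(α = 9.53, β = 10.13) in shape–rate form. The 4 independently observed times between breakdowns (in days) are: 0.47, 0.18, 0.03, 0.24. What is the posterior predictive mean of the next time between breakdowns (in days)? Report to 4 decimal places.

0.8819

With a Gamma(shape α, rate β) prior on the exponential rate λ, the posterior after n observations with total T = Σxᵢ is Gamma(α+n, β+T).
Sum of observations T = 0.92 days; n = 4.
Posterior: Gamma(9.53+4, 10.13+0.92) = Gamma(13.53, 11.05).
The predictive distribution for the next observation is Lomax; its mean is β/(α−1) = 11.05/12.53 = 0.8819.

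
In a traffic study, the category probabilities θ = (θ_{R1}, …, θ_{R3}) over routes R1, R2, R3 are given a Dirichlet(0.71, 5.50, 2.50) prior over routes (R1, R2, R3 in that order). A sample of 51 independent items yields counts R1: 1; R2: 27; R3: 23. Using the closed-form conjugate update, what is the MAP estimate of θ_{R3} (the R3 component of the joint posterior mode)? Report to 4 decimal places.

0.4320

The Dirichlet prior is conjugate to the Multinomial likelihood: each posterior αⱼ = prior αⱼ + observed count nⱼ.
Posterior concentration: (1.71, 32.50, 25.50), total = 59.71.
Joint mode component: (α_{R3}−1)/(Σα−K) = 24.50/56.71 = 0.4320.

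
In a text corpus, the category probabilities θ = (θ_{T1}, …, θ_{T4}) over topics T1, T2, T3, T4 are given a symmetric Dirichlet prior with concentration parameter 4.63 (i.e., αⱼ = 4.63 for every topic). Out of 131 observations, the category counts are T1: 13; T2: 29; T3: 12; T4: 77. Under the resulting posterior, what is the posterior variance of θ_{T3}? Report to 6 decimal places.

The Dirichlet prior is conjugate to the Multinomial likelihood: each posterior αⱼ = prior αⱼ + observed count nⱼ.
Posterior concentration: (17.63, 33.63, 16.63, 81.63), total = 149.52.
Var[θ_j] = α_j(Σα−α_j)/((Σα)²(Σα+1)) = 16.63·132.89/(149.52²·150.52) = 0.000657.

0.000657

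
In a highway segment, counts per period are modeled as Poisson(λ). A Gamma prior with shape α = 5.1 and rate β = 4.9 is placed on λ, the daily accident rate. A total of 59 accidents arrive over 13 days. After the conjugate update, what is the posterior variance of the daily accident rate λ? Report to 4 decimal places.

0.2001

With a Gamma(shape α, rate β) prior, the Poisson likelihood is conjugate: the posterior is Gamma(α + ΣXᵢ, β + n).
Posterior: Gamma(α+S, β+n) = Gamma(5.1+59, 4.9+13) = Gamma(64.1, 17.9).
Var = α/β² = 64.1/17.9² = 0.2001.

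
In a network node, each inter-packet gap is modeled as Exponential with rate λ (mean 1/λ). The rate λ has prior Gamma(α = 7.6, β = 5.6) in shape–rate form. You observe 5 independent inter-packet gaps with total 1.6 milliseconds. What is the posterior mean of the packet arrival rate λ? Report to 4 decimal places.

With a Gamma(shape α, rate β) prior on the exponential rate λ, the posterior after n observations with total T = Σxᵢ is Gamma(α+n, β+T).
Posterior: Gamma(7.6+5, 5.6+1.6) = Gamma(12.6, 7.2).
Posterior mean of λ = α/β = 12.6/7.2 = 1.7500.

1.7500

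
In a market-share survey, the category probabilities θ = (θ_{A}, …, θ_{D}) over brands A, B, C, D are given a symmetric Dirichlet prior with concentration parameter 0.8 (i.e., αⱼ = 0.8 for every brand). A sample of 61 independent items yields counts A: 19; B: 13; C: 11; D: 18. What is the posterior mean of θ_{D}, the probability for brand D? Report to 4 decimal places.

The Dirichlet prior is conjugate to the Multinomial likelihood: each posterior αⱼ = prior αⱼ + observed count nⱼ.
Posterior concentration: (19.8, 13.8, 11.8, 18.8), total = 64.2.
E[θ_{D}|data] = α_{D}/Σα = 18.8/64.2 = 0.2928.

0.2928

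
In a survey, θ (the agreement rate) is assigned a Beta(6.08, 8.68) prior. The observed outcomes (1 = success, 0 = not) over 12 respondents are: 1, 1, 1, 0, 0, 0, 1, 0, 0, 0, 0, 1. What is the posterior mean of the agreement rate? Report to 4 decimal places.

0.4141

The Beta prior is conjugate to a Binomial/Bernoulli likelihood; the update adds successes to α and failures to β.
Posterior: Beta(α+k, β+n−k) = Beta(6.08+5, 8.68+7) = Beta(11.08, 15.68).
Posterior mean = α/(α+β) = 11.08/26.76 = 0.4141.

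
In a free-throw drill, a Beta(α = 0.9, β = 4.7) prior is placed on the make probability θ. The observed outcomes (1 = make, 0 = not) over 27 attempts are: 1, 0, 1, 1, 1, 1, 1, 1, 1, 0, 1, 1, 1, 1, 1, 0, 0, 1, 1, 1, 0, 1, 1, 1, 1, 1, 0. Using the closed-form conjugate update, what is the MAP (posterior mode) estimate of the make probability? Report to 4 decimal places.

0.6830

The Beta prior is conjugate to a Binomial/Bernoulli likelihood; the update adds successes to α and failures to β.
Posterior: Beta(α+k, β+n−k) = Beta(0.9+21, 4.7+6) = Beta(21.9, 10.7).
Mode of Beta(a,b) for a,b>1 is (a−1)/(a+b−2) = 20.9/30.6 = 0.6830.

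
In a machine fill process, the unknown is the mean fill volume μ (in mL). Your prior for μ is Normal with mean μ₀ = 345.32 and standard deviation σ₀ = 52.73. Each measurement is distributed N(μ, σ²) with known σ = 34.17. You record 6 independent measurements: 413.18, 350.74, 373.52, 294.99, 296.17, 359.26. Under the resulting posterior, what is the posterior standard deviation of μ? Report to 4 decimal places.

13.4859

For Normal data with known variance σ², a Normal(μ₀, σ₀²) prior on μ is conjugate. Posterior precision = 1/σ₀² + n/σ²; posterior mean is the precision-weighted average of μ₀ and x̄.
σ₀² = 52.73² = 2780.4529, σ² = 34.17² = 1167.5889; σ² + n·σ₀² = 1167.5889 + 6·2780.4529 = 17850.3063.
Posterior precision = 1/σ₀² + n/σ² = 1/2780.4529 + 6/1167.5889 = (σ² + n·σ₀²)/(σ₀²σ²) = 17850.3063/(2780.4529·1167.5889); posterior variance σₙ² = σ₀²σ²/(σ² + n·σ₀²) = 2780.4529·1167.5889/17850.3063 = 181.869481.
Posterior SD = √σₙ² = √(2780.4529·1167.5889/17850.3063) = 13.4859.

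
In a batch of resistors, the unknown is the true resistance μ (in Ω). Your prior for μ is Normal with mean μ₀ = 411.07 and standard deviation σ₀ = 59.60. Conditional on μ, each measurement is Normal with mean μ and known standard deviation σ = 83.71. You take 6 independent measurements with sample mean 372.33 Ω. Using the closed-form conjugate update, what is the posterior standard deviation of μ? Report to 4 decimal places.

29.6466

For Normal data with known variance σ², a Normal(μ₀, σ₀²) prior on μ is conjugate. Posterior precision = 1/σ₀² + n/σ²; posterior mean is the precision-weighted average of μ₀ and x̄.
σ₀² = 59.60² = 3552.16, σ² = 83.71² = 7007.3641; σ² + n·σ₀² = 7007.3641 + 6·3552.16 = 28320.3241.
Posterior precision = 1/σ₀² + n/σ² = 1/3552.16 + 6/7007.3641 = (σ² + n·σ₀²)/(σ₀²σ²) = 28320.3241/(3552.16·7007.3641); posterior variance σₙ² = σ₀²σ²/(σ² + n·σ₀²) = 3552.16·7007.3641/28320.3241 = 878.919266.
Posterior SD = √σₙ² = √(3552.16·7007.3641/28320.3241) = 29.6466.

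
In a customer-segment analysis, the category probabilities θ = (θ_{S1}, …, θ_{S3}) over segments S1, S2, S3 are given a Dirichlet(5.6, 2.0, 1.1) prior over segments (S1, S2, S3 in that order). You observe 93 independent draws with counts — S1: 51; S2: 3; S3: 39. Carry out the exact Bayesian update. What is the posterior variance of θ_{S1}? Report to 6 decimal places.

The Dirichlet prior is conjugate to the Multinomial likelihood: each posterior αⱼ = prior αⱼ + observed count nⱼ.
Posterior concentration: (56.6, 5.0, 40.1), total = 101.7.
Var[θ_j] = α_j(Σα−α_j)/((Σα)²(Σα+1)) = 56.6·45.1/(101.7²·102.7) = 0.002403.

0.002403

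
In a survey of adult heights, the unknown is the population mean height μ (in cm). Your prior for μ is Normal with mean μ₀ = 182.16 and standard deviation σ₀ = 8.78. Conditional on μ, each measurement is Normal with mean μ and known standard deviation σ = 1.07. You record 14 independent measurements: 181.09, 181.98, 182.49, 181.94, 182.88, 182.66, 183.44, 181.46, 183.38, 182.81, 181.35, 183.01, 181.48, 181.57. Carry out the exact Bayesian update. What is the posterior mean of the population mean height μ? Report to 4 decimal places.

182.2528

For Normal data with known variance σ², a Normal(μ₀, σ₀²) prior on μ is conjugate. Posterior precision = 1/σ₀² + n/σ²; posterior mean is the precision-weighted average of μ₀ and x̄.
Σxᵢ = 181.09 + 181.98 + 182.49 + 181.94 + 182.88 + 182.66 + 183.44 + 181.46 + 183.38 + 182.81 + 181.35 + 183.01 + 181.48 + 181.57 = 2551.54, so n·x̄ = 2551.54.
σ₀² = 8.78² = 77.0884, σ² = 1.07² = 1.1449; σ² + n·σ₀² = 1.1449 + 14·77.0884 = 1080.3825.
Posterior mean = (μ₀/σ₀² + n·x̄/σ²)/(1/σ₀² + n/σ²) = (σ²·μ₀ + σ₀²·n·x̄)/(σ² + n·σ₀²) = (1.1449·182.16 + 77.0884·2551.54)/1080.3825 = 196902.69112/1080.3825 = 182.2528.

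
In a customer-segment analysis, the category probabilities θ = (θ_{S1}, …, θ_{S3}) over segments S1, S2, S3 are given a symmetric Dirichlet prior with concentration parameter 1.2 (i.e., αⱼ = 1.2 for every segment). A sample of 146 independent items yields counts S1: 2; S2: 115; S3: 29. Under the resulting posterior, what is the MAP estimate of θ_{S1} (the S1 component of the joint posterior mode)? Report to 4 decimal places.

The Dirichlet prior is conjugate to the Multinomial likelihood: each posterior αⱼ = prior αⱼ + observed count nⱼ.
Posterior concentration: (3.2, 116.2, 30.2), total = 149.6.
Joint mode component: (α_{S1}−1)/(Σα−K) = 2.2/146.6 = 0.0150.

0.0150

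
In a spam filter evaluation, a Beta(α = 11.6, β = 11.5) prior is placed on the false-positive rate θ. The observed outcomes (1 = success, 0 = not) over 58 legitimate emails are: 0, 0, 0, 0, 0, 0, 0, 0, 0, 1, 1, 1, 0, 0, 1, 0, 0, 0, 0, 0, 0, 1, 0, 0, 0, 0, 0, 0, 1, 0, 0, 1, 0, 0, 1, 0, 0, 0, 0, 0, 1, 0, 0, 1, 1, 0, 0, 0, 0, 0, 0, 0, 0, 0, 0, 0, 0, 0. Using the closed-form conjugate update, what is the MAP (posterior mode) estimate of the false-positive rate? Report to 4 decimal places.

0.2731

The Beta prior is conjugate to a Binomial/Bernoulli likelihood; the update adds successes to α and failures to β.
Posterior: Beta(α+k, β+n−k) = Beta(11.6+11, 11.5+47) = Beta(22.6, 58.5).
Mode of Beta(a,b) for a,b>1 is (a−1)/(a+b−2) = 21.6/79.1 = 0.2731.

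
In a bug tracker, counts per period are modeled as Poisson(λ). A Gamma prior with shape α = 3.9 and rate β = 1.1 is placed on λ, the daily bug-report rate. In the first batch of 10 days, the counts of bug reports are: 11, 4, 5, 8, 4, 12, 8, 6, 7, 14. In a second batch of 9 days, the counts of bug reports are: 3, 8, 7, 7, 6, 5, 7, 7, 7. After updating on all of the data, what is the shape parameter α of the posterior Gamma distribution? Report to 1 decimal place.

With a Gamma(shape α, rate β) prior, the Poisson likelihood is conjugate: the posterior is Gamma(α + ΣXᵢ, β + n).
Batch 1: sum of counts S = 79 over n = 10 days.
After batch 1: Gamma(α+S, β+n) = Gamma(3.9+79, 1.1+10) = Gamma(82.9, 11.1).
Batch 2: sum of counts S = 57 over n = 9 days.
After batch 2: Gamma(α+S, β+n) = Gamma(82.9+57, 11.1+9) = Gamma(139.9, 20.1).
Posterior α = 139.9.

139.9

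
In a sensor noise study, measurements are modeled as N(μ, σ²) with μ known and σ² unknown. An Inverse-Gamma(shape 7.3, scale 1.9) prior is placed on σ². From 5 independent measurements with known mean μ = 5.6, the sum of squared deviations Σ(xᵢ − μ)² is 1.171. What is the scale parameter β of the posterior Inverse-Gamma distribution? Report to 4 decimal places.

With known mean μ and an Inverse-Gamma(α, β) prior on σ², the Normal likelihood is conjugate: posterior is Inv-Gamma(α + n/2, β + Σ(xᵢ−μ)²/2).
Posterior: Inv-Gamma(7.3 + 5/2, 1.9 + 1.171/2) = Inv-Gamma(9.80, 2.4855).
Posterior β = 2.4855.

2.4855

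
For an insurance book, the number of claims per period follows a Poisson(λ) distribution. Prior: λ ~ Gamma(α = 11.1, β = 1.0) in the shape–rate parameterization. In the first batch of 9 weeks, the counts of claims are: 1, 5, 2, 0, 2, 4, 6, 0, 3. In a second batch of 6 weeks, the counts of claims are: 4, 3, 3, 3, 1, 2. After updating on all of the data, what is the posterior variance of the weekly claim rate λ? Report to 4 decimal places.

0.1957

With a Gamma(shape α, rate β) prior, the Poisson likelihood is conjugate: the posterior is Gamma(α + ΣXᵢ, β + n).
Batch 1: sum of counts S = 23 over n = 9 weeks.
After batch 1: Gamma(α+S, β+n) = Gamma(11.1+23, 1.0+9) = Gamma(34.1, 10.0).
Batch 2: sum of counts S = 16 over n = 6 weeks.
After batch 2: Gamma(α+S, β+n) = Gamma(34.1+16, 10.0+6) = Gamma(50.1, 16.0).
Var = α/β² = 50.1/16.0² = 0.1957.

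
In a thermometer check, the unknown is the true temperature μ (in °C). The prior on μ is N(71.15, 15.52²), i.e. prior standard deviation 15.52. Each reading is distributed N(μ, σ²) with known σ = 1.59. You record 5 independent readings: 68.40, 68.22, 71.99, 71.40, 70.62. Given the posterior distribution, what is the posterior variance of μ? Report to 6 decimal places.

0.504561

For Normal data with known variance σ², a Normal(μ₀, σ₀²) prior on μ is conjugate. Posterior precision = 1/σ₀² + n/σ²; posterior mean is the precision-weighted average of μ₀ and x̄.
σ₀² = 15.52² = 240.8704, σ² = 1.59² = 2.5281; σ² + n·σ₀² = 2.5281 + 5·240.8704 = 1206.8801.
Posterior precision = 1/σ₀² + n/σ² = 1/240.8704 + 5/2.5281 = (σ² + n·σ₀²)/(σ₀²σ²) = 1206.8801/(240.8704·2.5281); posterior variance σₙ² = σ₀²σ²/(σ² + n·σ₀²) = 240.8704·2.5281/1206.8801 = 0.504561.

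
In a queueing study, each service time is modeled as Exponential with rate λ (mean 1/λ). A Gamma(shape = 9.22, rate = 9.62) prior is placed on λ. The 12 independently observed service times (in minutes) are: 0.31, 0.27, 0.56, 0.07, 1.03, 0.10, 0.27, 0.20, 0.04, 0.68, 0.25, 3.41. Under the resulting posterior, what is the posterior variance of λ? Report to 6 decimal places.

With a Gamma(shape α, rate β) prior on the exponential rate λ, the posterior after n observations with total T = Σxᵢ is Gamma(α+n, β+T).
Sum of observations T = 7.19 minutes; n = 12.
Posterior: Gamma(9.22+12, 9.62+7.19) = Gamma(21.22, 16.81).
Var = α/β² = 0.075095.

0.075095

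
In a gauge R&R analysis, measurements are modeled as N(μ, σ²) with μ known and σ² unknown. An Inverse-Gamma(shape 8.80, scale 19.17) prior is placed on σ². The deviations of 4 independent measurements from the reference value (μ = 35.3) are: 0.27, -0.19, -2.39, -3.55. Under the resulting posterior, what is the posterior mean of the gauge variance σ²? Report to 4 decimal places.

With known mean μ and an Inverse-Gamma(α, β) prior on σ², the Normal likelihood is conjugate: posterior is Inv-Gamma(α + n/2, β + Σ(xᵢ−μ)²/2).
Σ(xᵢ−μ)² = (0.27)² + (-0.19)² + (-2.39)² + (-3.55)² = 18.4236.
Posterior: Inv-Gamma(8.80 + 4/2, 19.17 + 18.4236/2) = Inv-Gamma(10.80, 28.38180).
E[σ²|data] = β/(α−1) = 28.38180/9.80 = 2.8961.

2.8961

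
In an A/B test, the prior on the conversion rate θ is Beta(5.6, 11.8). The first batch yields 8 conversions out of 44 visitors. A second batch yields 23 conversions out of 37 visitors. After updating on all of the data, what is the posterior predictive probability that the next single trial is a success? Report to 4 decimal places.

0.3720

The Beta prior is conjugate to a Binomial/Bernoulli likelihood; the update adds successes to α and failures to β.
After batch 1: Beta(5.6+8, 11.8+36) = Beta(13.6, 47.8).
After batch 2: Beta(13.6+23, 47.8+14) = Beta(36.6, 61.8).
For a single future Bernoulli trial, P(success | data) = α/(α+β) = 0.3720.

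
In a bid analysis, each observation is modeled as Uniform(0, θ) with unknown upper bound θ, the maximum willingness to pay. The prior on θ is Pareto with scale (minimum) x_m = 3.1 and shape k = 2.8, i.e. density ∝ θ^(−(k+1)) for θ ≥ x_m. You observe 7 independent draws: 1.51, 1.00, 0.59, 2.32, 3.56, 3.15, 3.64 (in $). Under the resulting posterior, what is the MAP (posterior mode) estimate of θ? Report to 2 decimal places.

A Pareto(scale x_m, shape k) prior on the upper bound θ of Uniform(0, θ) is conjugate: posterior is Pareto(max(x_m, max xᵢ), k + n).
Sample maximum = 3.64; prior scale x_m = 3.1 → posterior scale = max = 3.64.
Posterior shape = 2.8 + 7 = 9.8.
The Pareto density is decreasing on [x_m, ∞), so the mode is x_m = 3.64.

3.64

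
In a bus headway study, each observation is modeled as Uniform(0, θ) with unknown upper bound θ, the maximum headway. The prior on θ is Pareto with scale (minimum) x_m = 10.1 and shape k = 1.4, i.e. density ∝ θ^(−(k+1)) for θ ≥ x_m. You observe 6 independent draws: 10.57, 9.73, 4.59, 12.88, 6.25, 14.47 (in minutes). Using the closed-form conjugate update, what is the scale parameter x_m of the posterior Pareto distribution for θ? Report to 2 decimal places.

14.47

A Pareto(scale x_m, shape k) prior on the upper bound θ of Uniform(0, θ) is conjugate: posterior is Pareto(max(x_m, max xᵢ), k + n).
Sample maximum = 14.47; prior scale x_m = 10.1 → posterior scale = max = 14.47.
Posterior shape = 1.4 + 6 = 7.4.
Posterior scale x_m = 14.47.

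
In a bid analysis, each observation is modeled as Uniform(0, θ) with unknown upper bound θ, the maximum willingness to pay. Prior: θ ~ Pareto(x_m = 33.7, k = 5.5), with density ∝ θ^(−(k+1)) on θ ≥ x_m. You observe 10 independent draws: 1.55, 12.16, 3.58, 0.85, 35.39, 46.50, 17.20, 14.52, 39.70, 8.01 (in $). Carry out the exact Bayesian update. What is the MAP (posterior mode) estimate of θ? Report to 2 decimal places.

A Pareto(scale x_m, shape k) prior on the upper bound θ of Uniform(0, θ) is conjugate: posterior is Pareto(max(x_m, max xᵢ), k + n).
Sample maximum = 46.50; prior scale x_m = 33.7 → posterior scale = max = 46.50.
Posterior shape = 5.5 + 10 = 15.5.
The Pareto density is decreasing on [x_m, ∞), so the mode is x_m = 46.50.

46.50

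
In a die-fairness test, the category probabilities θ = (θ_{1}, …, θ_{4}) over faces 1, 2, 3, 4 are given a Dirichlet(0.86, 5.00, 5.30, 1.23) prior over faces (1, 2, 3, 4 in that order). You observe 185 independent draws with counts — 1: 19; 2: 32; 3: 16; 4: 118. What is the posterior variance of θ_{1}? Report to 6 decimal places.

0.000456

The Dirichlet prior is conjugate to the Multinomial likelihood: each posterior αⱼ = prior αⱼ + observed count nⱼ.
Posterior concentration: (19.86, 37.00, 21.30, 119.23), total = 197.39.
Var[θ_j] = α_j(Σα−α_j)/((Σα)²(Σα+1)) = 19.86·177.53/(197.39²·198.39) = 0.000456.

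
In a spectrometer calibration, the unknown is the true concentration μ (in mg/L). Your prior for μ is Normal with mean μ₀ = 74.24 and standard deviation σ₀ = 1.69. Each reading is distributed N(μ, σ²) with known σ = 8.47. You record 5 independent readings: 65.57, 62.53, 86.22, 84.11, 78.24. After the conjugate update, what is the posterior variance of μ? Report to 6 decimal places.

2.381956

For Normal data with known variance σ², a Normal(μ₀, σ₀²) prior on μ is conjugate. Posterior precision = 1/σ₀² + n/σ²; posterior mean is the precision-weighted average of μ₀ and x̄.
σ₀² = 1.69² = 2.8561, σ² = 8.47² = 71.7409; σ² + n·σ₀² = 71.7409 + 5·2.8561 = 86.0214.
Posterior precision = 1/σ₀² + n/σ² = 1/2.8561 + 5/71.7409 = (σ² + n·σ₀²)/(σ₀²σ²) = 86.0214/(2.8561·71.7409); posterior variance σₙ² = σ₀²σ²/(σ² + n·σ₀²) = 2.8561·71.7409/86.0214 = 2.381956.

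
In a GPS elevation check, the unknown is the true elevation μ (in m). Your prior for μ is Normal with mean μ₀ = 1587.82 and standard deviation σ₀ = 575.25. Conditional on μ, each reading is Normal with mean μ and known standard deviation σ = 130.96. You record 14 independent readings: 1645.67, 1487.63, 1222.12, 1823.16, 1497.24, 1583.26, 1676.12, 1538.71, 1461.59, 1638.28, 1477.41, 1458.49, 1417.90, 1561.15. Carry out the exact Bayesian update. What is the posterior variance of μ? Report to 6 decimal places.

1220.518900

For Normal data with known variance σ², a Normal(μ₀, σ₀²) prior on μ is conjugate. Posterior precision = 1/σ₀² + n/σ²; posterior mean is the precision-weighted average of μ₀ and x̄.
σ₀² = 575.25² = 330912.5625, σ² = 130.96² = 17150.5216; σ² + n·σ₀² = 17150.5216 + 14·330912.5625 = 4649926.3966.
Posterior precision = 1/σ₀² + n/σ² = 1/330912.5625 + 14/17150.5216 = (σ² + n·σ₀²)/(σ₀²σ²) = 4649926.3966/(330912.5625·17150.5216); posterior variance σₙ² = σ₀²σ²/(σ² + n·σ₀²) = 330912.5625·17150.5216/4649926.3966 = 1220.518900.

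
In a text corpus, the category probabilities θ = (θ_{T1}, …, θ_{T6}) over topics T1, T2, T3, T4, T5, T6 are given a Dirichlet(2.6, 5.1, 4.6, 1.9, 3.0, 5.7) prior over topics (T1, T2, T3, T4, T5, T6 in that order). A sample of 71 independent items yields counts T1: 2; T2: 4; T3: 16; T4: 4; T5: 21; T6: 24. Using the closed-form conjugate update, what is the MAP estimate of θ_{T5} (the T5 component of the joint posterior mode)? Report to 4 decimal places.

The Dirichlet prior is conjugate to the Multinomial likelihood: each posterior αⱼ = prior αⱼ + observed count nⱼ.
Posterior concentration: (4.6, 9.1, 20.6, 5.9, 24.0, 29.7), total = 93.9.
Joint mode component: (α_{T5}−1)/(Σα−K) = 23.0/87.9 = 0.2617.

0.2617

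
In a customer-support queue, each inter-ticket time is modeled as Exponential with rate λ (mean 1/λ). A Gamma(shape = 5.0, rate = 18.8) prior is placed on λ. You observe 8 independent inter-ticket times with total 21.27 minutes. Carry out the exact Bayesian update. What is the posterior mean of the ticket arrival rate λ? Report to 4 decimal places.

With a Gamma(shape α, rate β) prior on the exponential rate λ, the posterior after n observations with total T = Σxᵢ is Gamma(α+n, β+T).
Posterior: Gamma(5.0+8, 18.8+21.27) = Gamma(13.0, 40.07).
Posterior mean of λ = α/β = 13.0/40.07 = 0.3244.

0.3244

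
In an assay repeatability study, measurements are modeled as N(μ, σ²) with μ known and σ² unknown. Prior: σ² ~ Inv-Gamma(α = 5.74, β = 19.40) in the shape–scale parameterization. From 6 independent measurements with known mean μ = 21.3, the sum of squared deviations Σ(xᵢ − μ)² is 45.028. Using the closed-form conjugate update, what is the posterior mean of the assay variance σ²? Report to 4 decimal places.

With known mean μ and an Inverse-Gamma(α, β) prior on σ², the Normal likelihood is conjugate: posterior is Inv-Gamma(α + n/2, β + Σ(xᵢ−μ)²/2).
Posterior: Inv-Gamma(5.74 + 6/2, 19.40 + 45.028/2) = Inv-Gamma(8.74, 41.9140).
E[σ²|data] = β/(α−1) = 41.9140/7.74 = 5.4152.

5.4152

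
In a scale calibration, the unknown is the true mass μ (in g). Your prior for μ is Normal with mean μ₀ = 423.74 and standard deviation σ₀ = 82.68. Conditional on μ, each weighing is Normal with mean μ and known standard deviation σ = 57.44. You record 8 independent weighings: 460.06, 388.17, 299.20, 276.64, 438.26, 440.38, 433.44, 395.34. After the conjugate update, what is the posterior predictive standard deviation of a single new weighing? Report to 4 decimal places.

60.7314

For Normal data with known variance σ², a Normal(μ₀, σ₀²) prior on μ is conjugate. Posterior precision = 1/σ₀² + n/σ²; posterior mean is the precision-weighted average of μ₀ and x̄.
σ₀² = 82.68² = 6835.9824, σ² = 57.44² = 3299.3536; σ² + n·σ₀² = 3299.3536 + 8·6835.9824 = 57987.2128.
Posterior precision = 1/σ₀² + n/σ² = 1/6835.9824 + 8/3299.3536 = (σ² + n·σ₀²)/(σ₀²σ²) = 57987.2128/(6835.9824·3299.3536); posterior variance σₙ² = σ₀²σ²/(σ² + n·σ₀²) = 6835.9824·3299.3536/57987.2128 = 388.953393.
Predictive variance for one new observation = σₙ² + σ² = 6835.9824·3299.3536/57987.2128 + 3299.3536 = σ²·(σ₀² + 57987.2128)/57987.2128 = 3299.3536·64823.1952/57987.2128 = 3688.306993; SD = √(3299.3536·64823.1952/57987.2128) = 60.7314.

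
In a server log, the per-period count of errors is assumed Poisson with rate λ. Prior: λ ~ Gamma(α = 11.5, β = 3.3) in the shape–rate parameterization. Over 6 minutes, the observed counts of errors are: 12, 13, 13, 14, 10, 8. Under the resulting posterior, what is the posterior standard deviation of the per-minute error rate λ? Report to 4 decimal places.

0.9707

With a Gamma(shape α, rate β) prior, the Poisson likelihood is conjugate: the posterior is Gamma(α + ΣXᵢ, β + n).
Sum of counts S = 70 over n = 6 minutes.
Posterior: Gamma(α+S, β+n) = Gamma(11.5+70, 3.3+6) = Gamma(81.5, 9.3).
SD = √α/β = √81.5/9.3 = 0.9707.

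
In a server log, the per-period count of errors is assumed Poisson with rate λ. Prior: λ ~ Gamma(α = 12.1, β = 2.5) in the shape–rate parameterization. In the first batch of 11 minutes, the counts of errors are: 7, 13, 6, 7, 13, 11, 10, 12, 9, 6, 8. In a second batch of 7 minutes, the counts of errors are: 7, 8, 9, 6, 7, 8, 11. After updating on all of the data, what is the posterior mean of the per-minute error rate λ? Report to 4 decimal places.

8.2976

With a Gamma(shape α, rate β) prior, the Poisson likelihood is conjugate: the posterior is Gamma(α + ΣXᵢ, β + n).
Batch 1: sum of counts S = 102 over n = 11 minutes.
After batch 1: Gamma(α+S, β+n) = Gamma(12.1+102, 2.5+11) = Gamma(114.1, 13.5).
Batch 2: sum of counts S = 56 over n = 7 minutes.
After batch 2: Gamma(α+S, β+n) = Gamma(114.1+56, 13.5+7) = Gamma(170.1, 20.5).
Posterior mean = α/β = 170.1/20.5 = 8.2976.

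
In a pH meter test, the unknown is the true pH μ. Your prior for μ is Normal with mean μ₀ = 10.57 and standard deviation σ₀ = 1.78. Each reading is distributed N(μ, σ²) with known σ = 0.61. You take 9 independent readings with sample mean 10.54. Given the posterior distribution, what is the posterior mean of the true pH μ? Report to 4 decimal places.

For Normal data with known variance σ², a Normal(μ₀, σ₀²) prior on μ is conjugate. Posterior precision = 1/σ₀² + n/σ²; posterior mean is the precision-weighted average of μ₀ and x̄.
n·x̄ = 9·10.54 = 94.86.
σ₀² = 1.78² = 3.1684, σ² = 0.61² = 0.3721; σ² + n·σ₀² = 0.3721 + 9·3.1684 = 28.8877.
Posterior mean = (μ₀/σ₀² + n·x̄/σ²)/(1/σ₀² + n/σ²) = (σ²·μ₀ + σ₀²·n·x̄)/(σ² + n·σ₀²) = (0.3721·10.57 + 3.1684·94.86)/28.8877 = 304.487521/28.8877 = 10.5404.

10.5404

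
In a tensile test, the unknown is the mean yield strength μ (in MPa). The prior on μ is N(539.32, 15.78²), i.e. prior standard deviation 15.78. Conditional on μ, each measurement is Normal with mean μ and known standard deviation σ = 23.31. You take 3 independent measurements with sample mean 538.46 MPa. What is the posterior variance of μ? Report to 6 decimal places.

104.852909

For Normal data with known variance σ², a Normal(μ₀, σ₀²) prior on μ is conjugate. Posterior precision = 1/σ₀² + n/σ²; posterior mean is the precision-weighted average of μ₀ and x̄.
σ₀² = 15.78² = 249.0084, σ² = 23.31² = 543.3561; σ² + n·σ₀² = 543.3561 + 3·249.0084 = 1290.3813.
Posterior precision = 1/σ₀² + n/σ² = 1/249.0084 + 3/543.3561 = (σ² + n·σ₀²)/(σ₀²σ²) = 1290.3813/(249.0084·543.3561); posterior variance σₙ² = σ₀²σ²/(σ² + n·σ₀²) = 249.0084·543.3561/1290.3813 = 104.852909.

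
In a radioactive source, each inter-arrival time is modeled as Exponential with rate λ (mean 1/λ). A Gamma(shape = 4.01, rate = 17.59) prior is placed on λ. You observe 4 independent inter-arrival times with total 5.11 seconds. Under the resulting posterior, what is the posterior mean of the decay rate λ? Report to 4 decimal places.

0.3529

With a Gamma(shape α, rate β) prior on the exponential rate λ, the posterior after n observations with total T = Σxᵢ is Gamma(α+n, β+T).
Posterior: Gamma(4.01+4, 17.59+5.11) = Gamma(8.01, 22.70).
Posterior mean of λ = α/β = 8.01/22.70 = 0.3529.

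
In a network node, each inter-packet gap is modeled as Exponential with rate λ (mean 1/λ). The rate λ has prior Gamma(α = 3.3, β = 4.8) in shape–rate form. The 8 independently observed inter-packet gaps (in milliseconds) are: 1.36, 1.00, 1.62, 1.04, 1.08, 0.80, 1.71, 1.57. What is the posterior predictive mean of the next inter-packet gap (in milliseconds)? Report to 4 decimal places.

With a Gamma(shape α, rate β) prior on the exponential rate λ, the posterior after n observations with total T = Σxᵢ is Gamma(α+n, β+T).
Sum of observations T = 10.18 milliseconds; n = 8.
Posterior: Gamma(3.3+8, 4.8+10.18) = Gamma(11.3, 14.98).
The predictive distribution for the next observation is Lomax; its mean is β/(α−1) = 14.98/10.3 = 1.4544.

1.4544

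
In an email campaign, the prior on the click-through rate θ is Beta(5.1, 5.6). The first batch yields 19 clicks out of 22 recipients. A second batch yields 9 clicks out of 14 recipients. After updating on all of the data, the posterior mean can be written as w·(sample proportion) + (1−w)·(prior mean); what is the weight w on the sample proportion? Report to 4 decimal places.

The Beta prior is conjugate to a Binomial/Bernoulli likelihood; the update adds successes to α and failures to β.
Total number of recipients: n = 22 + 14 = 36.
Posterior mean = (α₀+k)/(α₀+β₀+n) = [n/(α₀+β₀+n)]·(k/n) + [(α₀+β₀)/(α₀+β₀+n)]·α₀/(α₀+β₀), so only n and the prior enter the weight.
The weight on the data is w = n/(α₀+β₀+n) = 36/(5.1+5.6+36) = 36/46.7 = 0.7709.

0.7709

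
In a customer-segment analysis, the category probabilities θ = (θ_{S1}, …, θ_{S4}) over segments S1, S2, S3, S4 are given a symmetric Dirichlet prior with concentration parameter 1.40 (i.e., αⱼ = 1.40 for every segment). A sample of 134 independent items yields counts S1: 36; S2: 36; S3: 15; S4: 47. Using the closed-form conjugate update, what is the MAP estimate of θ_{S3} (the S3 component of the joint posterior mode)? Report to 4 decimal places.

0.1136

The Dirichlet prior is conjugate to the Multinomial likelihood: each posterior αⱼ = prior αⱼ + observed count nⱼ.
Posterior concentration: (37.40, 37.40, 16.40, 48.40), total = 139.60.
Joint mode component: (α_{S3}−1)/(Σα−K) = 15.40/135.60 = 0.1136.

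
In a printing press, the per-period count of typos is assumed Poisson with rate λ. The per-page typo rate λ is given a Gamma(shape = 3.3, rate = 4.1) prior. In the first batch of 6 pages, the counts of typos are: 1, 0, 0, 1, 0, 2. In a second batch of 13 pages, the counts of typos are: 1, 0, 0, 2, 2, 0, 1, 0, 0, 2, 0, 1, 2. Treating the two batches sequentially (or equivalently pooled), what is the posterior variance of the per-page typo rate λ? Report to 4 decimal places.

With a Gamma(shape α, rate β) prior, the Poisson likelihood is conjugate: the posterior is Gamma(α + ΣXᵢ, β + n).
Batch 1: sum of counts S = 4 over n = 6 pages.
After batch 1: Gamma(α+S, β+n) = Gamma(3.3+4, 4.1+6) = Gamma(7.3, 10.1).
Batch 2: sum of counts S = 11 over n = 13 pages.
After batch 2: Gamma(α+S, β+n) = Gamma(7.3+11, 10.1+13) = Gamma(18.3, 23.1).
Var = α/β² = 18.3/23.1² = 0.0343.

0.0343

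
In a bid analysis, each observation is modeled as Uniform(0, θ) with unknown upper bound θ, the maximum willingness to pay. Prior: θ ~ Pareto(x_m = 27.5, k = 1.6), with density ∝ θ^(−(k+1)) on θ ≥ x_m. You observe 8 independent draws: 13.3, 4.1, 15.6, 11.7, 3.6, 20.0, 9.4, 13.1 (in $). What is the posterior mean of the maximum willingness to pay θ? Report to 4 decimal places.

A Pareto(scale x_m, shape k) prior on the upper bound θ of Uniform(0, θ) is conjugate: posterior is Pareto(max(x_m, max xᵢ), k + n).
Sample maximum = 20.0; prior scale x_m = 27.5 → posterior scale = max = 27.5.
Posterior shape = 1.6 + 8 = 9.6.
E[θ|data] = k·x_m/(k−1) = 9.6·27.5/8.6 = 30.6977.

30.6977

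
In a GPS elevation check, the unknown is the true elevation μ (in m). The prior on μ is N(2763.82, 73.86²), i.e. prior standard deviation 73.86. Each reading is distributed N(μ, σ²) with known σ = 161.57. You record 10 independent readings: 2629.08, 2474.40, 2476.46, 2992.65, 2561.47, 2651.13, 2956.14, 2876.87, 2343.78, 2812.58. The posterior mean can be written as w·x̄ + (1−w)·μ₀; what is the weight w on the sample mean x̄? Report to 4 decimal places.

For Normal data with known variance σ², a Normal(μ₀, σ₀²) prior on μ is conjugate. Posterior precision = 1/σ₀² + n/σ²; posterior mean is the precision-weighted average of μ₀ and x̄.
σ₀² = 73.86² = 5455.2996, σ² = 161.57² = 26104.8649. Prior precision 1/σ₀² = 1/5455.2996; data precision n/σ² = 10/26104.8649.
w = (n/σ²)/(1/σ₀² + n/σ²) = n·σ₀²/(σ² + n·σ₀²) = 10·5455.2996/(26104.8649 + 10·5455.2996) = 54552.996/80657.8609 = 0.6764.

0.6764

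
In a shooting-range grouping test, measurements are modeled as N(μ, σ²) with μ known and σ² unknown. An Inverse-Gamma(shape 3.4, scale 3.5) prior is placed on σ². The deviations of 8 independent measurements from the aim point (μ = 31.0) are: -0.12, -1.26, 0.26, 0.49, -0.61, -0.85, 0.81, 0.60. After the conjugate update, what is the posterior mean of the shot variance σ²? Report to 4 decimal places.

With known mean μ and an Inverse-Gamma(α, β) prior on σ², the Normal likelihood is conjugate: posterior is Inv-Gamma(α + n/2, β + Σ(xᵢ−μ)²/2).
Σ(xᵢ−μ)² = (-0.12)² + (-1.26)² + (0.26)² + (0.49)² + (-0.61)² + (-0.85)² + (0.81)² + (0.60)² = 4.0204.
Posterior: Inv-Gamma(3.4 + 8/2, 3.5 + 4.0204/2) = Inv-Gamma(7.40, 5.51020).
E[σ²|data] = β/(α−1) = 5.51020/6.40 = 0.8610.

0.8610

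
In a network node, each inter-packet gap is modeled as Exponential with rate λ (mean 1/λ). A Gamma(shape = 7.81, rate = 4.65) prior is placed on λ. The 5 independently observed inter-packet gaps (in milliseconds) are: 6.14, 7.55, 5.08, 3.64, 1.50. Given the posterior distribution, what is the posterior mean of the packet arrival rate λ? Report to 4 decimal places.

0.4485

With a Gamma(shape α, rate β) prior on the exponential rate λ, the posterior after n observations with total T = Σxᵢ is Gamma(α+n, β+T).
Sum of observations T = 23.91 milliseconds; n = 5.
Posterior: Gamma(7.81+5, 4.65+23.91) = Gamma(12.81, 28.56).
Posterior mean of λ = α/β = 12.81/28.56 = 0.4485.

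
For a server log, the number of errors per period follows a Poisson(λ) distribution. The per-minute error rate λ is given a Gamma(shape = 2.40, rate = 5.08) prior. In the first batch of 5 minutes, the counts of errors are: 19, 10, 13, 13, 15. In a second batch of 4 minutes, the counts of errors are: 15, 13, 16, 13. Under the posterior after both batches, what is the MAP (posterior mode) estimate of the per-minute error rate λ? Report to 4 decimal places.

9.1193

With a Gamma(shape α, rate β) prior, the Poisson likelihood is conjugate: the posterior is Gamma(α + ΣXᵢ, β + n).
Batch 1: sum of counts S = 70 over n = 5 minutes.
After batch 1: Gamma(α+S, β+n) = Gamma(2.40+70, 5.08+5) = Gamma(72.40, 10.08).
Batch 2: sum of counts S = 57 over n = 4 minutes.
After batch 2: Gamma(α+S, β+n) = Gamma(72.40+57, 10.08+4) = Gamma(129.40, 14.08).
Mode of Gamma(α,β) for α≥1 is (α−1)/β = 128.40/14.08 = 9.1193.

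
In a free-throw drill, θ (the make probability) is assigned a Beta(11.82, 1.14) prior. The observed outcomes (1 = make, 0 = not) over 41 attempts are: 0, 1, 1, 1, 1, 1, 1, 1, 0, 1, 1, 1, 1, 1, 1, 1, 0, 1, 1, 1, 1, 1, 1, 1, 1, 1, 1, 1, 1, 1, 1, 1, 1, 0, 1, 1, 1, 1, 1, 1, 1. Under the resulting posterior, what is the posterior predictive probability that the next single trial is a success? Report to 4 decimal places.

0.9047

The Beta prior is conjugate to a Binomial/Bernoulli likelihood; the update adds successes to α and failures to β.
Posterior: Beta(α+k, β+n−k) = Beta(11.82+37, 1.14+4) = Beta(48.82, 5.14).
For a single future Bernoulli trial, P(success | data) = α/(α+β) = 0.9047.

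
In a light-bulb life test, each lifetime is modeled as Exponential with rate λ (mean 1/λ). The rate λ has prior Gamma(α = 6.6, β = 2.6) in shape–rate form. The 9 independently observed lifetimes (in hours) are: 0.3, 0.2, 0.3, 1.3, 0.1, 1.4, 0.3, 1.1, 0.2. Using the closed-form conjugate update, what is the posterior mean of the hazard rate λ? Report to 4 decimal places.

With a Gamma(shape α, rate β) prior on the exponential rate λ, the posterior after n observations with total T = Σxᵢ is Gamma(α+n, β+T).
Sum of observations T = 5.2 hours; n = 9.
Posterior: Gamma(6.6+9, 2.6+5.2) = Gamma(15.6, 7.8).
Posterior mean of λ = α/β = 15.6/7.8 = 2.0000.

2.0000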